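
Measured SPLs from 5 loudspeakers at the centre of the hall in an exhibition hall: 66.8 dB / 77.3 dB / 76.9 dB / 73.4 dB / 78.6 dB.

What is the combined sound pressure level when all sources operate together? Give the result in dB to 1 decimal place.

83.0 dB

Σ 10^(Lᵢ/10) = 2.018e+08.
Combined level = 10 log₁₀(2.018e+08) = 83.0 dB.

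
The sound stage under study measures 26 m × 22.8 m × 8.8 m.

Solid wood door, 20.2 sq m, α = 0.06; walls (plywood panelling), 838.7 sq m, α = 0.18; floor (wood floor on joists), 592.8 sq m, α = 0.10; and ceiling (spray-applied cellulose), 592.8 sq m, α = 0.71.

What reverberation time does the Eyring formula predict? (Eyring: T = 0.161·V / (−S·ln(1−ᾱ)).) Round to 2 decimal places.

Total surface area S = 20.2 + 838.7 + 592.8 + 592.8 = 2044.5 sq m.
Absorption A = 20.2×0.06 + 838.7×0.18 + 592.8×0.10 + 592.8×0.71 = 632.346 sabins.
ᾱ = 632.346 / 2044.5 = 0.3093.
−S·ln(1−ᾱ) = −2044.5 × ln(1 − 0.3093) = 756.567.
V = 26 × 22.8 × 8.8 = 5216.64 m³.
RT60 = 0.161 × 5216.64 / 756.567 = 1.11 s.

1.11 s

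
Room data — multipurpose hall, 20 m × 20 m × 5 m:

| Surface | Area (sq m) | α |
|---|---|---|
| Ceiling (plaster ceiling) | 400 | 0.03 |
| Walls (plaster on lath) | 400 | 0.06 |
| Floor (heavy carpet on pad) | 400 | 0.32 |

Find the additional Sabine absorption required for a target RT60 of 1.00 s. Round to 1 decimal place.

Equivalent absorption area: A₁ = 400×0.03 + 400×0.06 + 400×0.32 = 164.000 sq m.
For T = 1.00 s, need A₂ = 0.161·V/T = 0.161·2000/1.00 = 322.000 sabins.
Additional absorption ΔA = 322.000 − 164.000 = 158.0 sabins.

158.0 sabins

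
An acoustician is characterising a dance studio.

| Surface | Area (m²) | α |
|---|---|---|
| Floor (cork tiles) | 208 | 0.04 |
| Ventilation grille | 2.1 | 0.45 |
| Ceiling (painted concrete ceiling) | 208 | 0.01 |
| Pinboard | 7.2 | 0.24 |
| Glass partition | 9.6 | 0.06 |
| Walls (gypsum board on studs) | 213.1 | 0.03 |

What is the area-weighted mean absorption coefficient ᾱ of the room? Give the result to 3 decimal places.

0.031

S = Σ Sᵢ = 208 + 2.1 + 208 + 7.2 + 9.6 + 213.1 = 648.0 m².
A = 208*0.04 + 2.1*0.45 + 208*0.01 + 7.2*0.24 + 9.6*0.06 + 213.1*0.03 = 20.042 sabins.
ᾱ = 20.042 / 648.0 = 0.031.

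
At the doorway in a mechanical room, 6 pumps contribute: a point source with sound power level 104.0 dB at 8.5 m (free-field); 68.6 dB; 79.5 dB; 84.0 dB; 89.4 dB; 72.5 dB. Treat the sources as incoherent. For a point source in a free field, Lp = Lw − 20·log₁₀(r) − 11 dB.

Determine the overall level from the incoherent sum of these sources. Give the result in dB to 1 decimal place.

Source at 8.5 m: Lp = 104.0 − 20·log₁₀(8.5) − 11 = 74.4 dB.
Σ 10^(Lᵢ/10) = 1.264e+09.
Combined level = 10 log₁₀(1.264e+09) = 91.0 dB.

91.0 dB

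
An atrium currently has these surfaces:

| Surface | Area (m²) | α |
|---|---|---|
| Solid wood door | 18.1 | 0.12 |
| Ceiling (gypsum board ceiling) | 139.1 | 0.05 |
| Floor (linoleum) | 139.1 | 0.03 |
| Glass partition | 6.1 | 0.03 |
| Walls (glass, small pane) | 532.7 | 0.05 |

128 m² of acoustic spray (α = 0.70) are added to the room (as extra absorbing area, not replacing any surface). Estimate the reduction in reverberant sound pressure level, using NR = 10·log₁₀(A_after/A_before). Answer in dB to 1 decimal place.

Summing Sᵢαᵢ: 2.172 + 6.955 + 4.173 + 0.183 + 26.635 → A_before = 40.118 sabins.
Treatment contributes 128·0.70 = 89.600 sabins.
New total A_after = 129.718 sabins.
Reduction = 10 log₁₀(A_after/A_before) = 10 log₁₀(3.2334) = 5.1 dB.

5.1 dB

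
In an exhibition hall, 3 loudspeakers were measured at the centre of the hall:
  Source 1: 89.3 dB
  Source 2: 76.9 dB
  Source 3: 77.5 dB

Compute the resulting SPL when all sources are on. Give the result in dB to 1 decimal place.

89.8 dB

Sum in the linear (power) domain: Σ 10^(Lᵢ/10) = 10^(89.3/10) + 10^(76.9/10) + 10^(77.5/10) = 9.564e+08.
Back to dB: 10·log₁₀ Σ = 89.8 dB.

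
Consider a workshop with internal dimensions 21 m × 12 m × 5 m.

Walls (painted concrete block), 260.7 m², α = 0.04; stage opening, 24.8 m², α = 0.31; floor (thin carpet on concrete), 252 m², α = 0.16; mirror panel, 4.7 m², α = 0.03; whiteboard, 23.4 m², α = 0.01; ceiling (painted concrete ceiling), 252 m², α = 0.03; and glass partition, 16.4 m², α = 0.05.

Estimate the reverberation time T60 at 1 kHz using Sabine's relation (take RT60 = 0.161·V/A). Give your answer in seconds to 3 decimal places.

3.019 seconds

Total absorption A = 260.7×0.04 + 24.8×0.31 + 252×0.16 + 4.7×0.03 + 23.4×0.01 + 252×0.03 + 16.4×0.05
  = 10.428 + 7.688 + 40.320 + 0.141 + 0.234 + 7.560 + 0.820 = 67.191 m² sabins.
Room volume: 1260 m³.
RT60 = 0.161 · V / A = 0.161 × 1260 / 67.191 = 3.019 s.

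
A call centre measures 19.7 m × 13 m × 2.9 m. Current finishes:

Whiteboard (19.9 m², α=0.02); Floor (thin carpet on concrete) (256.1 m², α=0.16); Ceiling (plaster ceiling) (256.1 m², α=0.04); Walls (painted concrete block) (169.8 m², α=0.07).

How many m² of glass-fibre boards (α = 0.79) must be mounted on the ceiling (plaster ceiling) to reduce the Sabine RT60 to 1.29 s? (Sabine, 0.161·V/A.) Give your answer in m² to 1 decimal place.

38.9

Total absorption A₁ = 19.9×0.02 + 256.1×0.16 + 256.1×0.04 + 169.8×0.07
  = 0.398 + 40.976 + 10.244 + 11.886 = 63.504 m² sabins.
V = 742.69 m³. Target absorption A₂ = 0.161 × 742.69 / 1.29 = 92.692 sabins.
Absorption to add: 92.692 − 63.504 = 29.188 sabins.
Each m² of panel replacing the ceiling (plaster ceiling) adds (0.79 − 0.04) = 0.75 sabins.
Area = ΔA/Δα = 29.188/0.75 = 38.9 m².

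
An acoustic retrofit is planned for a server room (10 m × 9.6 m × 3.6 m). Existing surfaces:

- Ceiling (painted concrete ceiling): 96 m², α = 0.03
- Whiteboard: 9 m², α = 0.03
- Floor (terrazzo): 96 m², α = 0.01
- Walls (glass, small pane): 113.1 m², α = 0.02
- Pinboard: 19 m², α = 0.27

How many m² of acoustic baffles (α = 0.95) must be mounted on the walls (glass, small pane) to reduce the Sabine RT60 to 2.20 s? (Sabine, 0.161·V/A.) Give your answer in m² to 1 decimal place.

Equivalent absorption area: A₁ = 96×0.03 + 9×0.03 + 96×0.01 + 113.1×0.02 + 19×0.27 = 11.502 m².
Required A₂ = 0.161·345.6/2.20 = 25.292 sabins.
ΔA needed = 25.292 − 11.502 = 13.790 sabins.
Each m² of panel replacing the walls (glass, small pane) adds (0.95 − 0.02) = 0.93 sabins.
Panel area = 13.790 / 0.93 = 14.8 m².

14.8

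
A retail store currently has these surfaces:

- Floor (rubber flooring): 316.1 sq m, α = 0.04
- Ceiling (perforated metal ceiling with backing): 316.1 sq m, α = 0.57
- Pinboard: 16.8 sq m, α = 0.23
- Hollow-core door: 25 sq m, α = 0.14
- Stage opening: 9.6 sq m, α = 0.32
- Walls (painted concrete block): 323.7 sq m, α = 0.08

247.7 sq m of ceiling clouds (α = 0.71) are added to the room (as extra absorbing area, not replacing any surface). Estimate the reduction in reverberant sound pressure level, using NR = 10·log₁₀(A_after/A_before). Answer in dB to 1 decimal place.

2.5 dB

Total absorption A_before = 316.1*0.04 + 316.1*0.57 + 16.8*0.23 + 25*0.14 + 9.6*0.32 + 323.7*0.08
  = 12.644 + 180.177 + 3.864 + 3.500 + 3.072 + 25.896 = 229.153 sq m sabins.
Added absorption = 247.7 × 0.71 = 175.867 sabins.
A_after = 229.153 + 175.867 = 405.020 sabins.
NR = 10·log₁₀(405.020/229.153) = 2.5 dB.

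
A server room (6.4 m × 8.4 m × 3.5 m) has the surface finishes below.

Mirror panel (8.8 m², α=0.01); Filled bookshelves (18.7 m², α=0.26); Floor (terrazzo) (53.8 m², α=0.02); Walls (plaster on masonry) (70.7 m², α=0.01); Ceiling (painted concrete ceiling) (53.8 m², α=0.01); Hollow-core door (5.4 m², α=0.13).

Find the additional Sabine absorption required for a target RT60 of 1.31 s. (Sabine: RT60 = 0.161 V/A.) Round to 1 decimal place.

15.2 sabins

Equivalent absorption area: A₁ = 8.8*0.01 + 18.7*0.26 + 53.8*0.02 + 70.7*0.01 + 53.8*0.01 + 5.4*0.13 = 7.973 m².
For T = 1.31 s, need A₂ = 0.161·V/T = 0.161·188.16/1.31 = 23.125 sabins.
ΔA = A₂ − A₁ = 23.125 − 7.973 = 15.2 sabins.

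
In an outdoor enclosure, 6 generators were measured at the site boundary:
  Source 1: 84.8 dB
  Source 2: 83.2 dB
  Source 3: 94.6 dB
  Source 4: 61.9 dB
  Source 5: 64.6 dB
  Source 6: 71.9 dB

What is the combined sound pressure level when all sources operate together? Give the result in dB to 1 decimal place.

95.3 dB

Σ 10^(Lᵢ/10) = 3.415e+09.
L_total = 10·log₁₀(3.415e+09) = 95.3 dB.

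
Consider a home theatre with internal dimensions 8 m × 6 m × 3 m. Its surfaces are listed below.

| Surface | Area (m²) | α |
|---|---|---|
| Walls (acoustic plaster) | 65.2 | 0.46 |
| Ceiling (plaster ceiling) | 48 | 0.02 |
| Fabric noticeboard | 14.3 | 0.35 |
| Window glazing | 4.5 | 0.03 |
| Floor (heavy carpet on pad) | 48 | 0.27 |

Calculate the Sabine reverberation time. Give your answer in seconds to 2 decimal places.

0.47 sec

A = Σ Sᵢαᵢ = 65.2×0.46 + 48×0.02 + 14.3×0.35 + 4.5×0.03 + 48×0.27 = 49.052 sabins.
Volume V = 8 × 6 × 3 = 144 m³.
T = 0.161 V/A = 0.161·144/49.052 = 0.47 s.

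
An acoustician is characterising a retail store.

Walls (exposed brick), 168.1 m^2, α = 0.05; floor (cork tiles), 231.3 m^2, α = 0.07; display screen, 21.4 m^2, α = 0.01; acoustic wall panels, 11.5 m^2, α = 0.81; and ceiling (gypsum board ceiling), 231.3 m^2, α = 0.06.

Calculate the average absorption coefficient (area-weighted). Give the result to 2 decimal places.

Total surface area S = 663.6 m^2.
Σ(Sᵢαᵢ) = 168.1×0.05 + 231.3×0.07 + 21.4×0.01 + 11.5×0.81 + 231.3×0.06 = 48.003.
ᾱ = 48.003 / 663.6 = 0.07.

0.07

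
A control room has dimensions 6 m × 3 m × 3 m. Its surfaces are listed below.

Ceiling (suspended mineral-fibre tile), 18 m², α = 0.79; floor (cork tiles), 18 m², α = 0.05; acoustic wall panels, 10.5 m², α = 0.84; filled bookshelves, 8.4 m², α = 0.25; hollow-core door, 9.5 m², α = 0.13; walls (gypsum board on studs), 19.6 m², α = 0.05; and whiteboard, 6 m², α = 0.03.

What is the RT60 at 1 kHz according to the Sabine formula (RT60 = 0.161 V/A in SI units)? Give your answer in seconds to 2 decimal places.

Total absorption A = 18*0.79 + 18*0.05 + 10.5*0.84 + 8.4*0.25 + 9.5*0.13 + 19.6*0.05 + 6*0.03
  = 14.220 + 0.900 + 8.820 + 2.100 + 1.235 + 0.980 + 0.180 = 28.435 m² sabins.
Volume V = 6 × 3 × 3 = 54 m³.
RT60 = 0.161 · V / A = 0.161 × 54 / 28.435 = 0.31 s.

0.31 seconds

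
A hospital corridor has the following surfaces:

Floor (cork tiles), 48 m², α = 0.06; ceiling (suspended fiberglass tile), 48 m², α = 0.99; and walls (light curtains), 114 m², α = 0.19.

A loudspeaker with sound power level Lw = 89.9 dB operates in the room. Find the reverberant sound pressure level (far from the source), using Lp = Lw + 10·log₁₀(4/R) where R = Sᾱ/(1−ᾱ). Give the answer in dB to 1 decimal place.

A = 72.060 sabins; S = 210.0 m².
ᾱ = 72.060/210.0 = 0.3431; R = Sᾱ/(1−ᾱ) = 72.060/(1−0.3431) = 109.697 m².
Lp = 89.9 + 10·log₁₀(4/109.697) = 89.9 + (-14.38) = 75.5 dB.

75.5 dB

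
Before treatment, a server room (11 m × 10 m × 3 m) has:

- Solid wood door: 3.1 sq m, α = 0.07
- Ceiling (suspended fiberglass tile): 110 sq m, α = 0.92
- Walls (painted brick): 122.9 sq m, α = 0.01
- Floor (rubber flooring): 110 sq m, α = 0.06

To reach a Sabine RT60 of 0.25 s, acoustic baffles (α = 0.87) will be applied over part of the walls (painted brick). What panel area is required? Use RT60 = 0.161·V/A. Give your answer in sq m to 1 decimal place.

120.1

Total absorption A₁ = 3.1·0.07 + 110·0.92 + 122.9·0.01 + 110·0.06
  = 0.217 + 101.200 + 1.229 + 6.600 = 109.246 sq m sabins.
Required A₂ = 0.161·330/0.25 = 212.520 sabins.
Absorption to add: 212.520 − 109.246 = 103.274 sabins.
Each sq m of panel replacing the walls (painted brick) adds (0.87 − 0.01) = 0.86 sabins.
Panel area = 103.274 / 0.86 = 120.1 sq m.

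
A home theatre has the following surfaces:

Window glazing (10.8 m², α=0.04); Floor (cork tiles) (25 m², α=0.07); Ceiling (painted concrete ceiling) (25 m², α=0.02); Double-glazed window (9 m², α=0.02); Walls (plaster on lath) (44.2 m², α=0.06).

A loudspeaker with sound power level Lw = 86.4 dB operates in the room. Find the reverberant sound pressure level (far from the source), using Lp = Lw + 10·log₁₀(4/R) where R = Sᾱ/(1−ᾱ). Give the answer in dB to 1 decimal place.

Σ(Sᵢαᵢ) = 10.8×0.04 + 25×0.07 + 25×0.02 + 9×0.02 + 44.2×0.06 = 5.514; total area S = 114.0 m².
ᾱ = 0.0484, so room constant R = A/(1−ᾱ) = 5.794 m².
Lp = 86.4 + 10·log₁₀(4/5.794) = 86.4 + (-1.61) = 84.8 dB.

84.8 dB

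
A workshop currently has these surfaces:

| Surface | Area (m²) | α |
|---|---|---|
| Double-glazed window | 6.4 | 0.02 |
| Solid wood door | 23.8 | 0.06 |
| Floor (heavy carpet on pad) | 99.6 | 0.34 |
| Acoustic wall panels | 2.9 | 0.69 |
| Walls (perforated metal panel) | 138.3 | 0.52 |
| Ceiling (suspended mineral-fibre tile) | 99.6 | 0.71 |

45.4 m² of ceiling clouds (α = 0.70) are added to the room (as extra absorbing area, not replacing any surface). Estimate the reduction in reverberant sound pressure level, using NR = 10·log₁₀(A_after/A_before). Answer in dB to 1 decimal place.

0.7 dB

Equivalent absorption area: A_before = 6.4·0.02 + 23.8·0.06 + 99.6·0.34 + 2.9·0.69 + 138.3·0.52 + 99.6·0.71 = 180.053 m².
Added absorption = 45.4 × 0.70 = 31.780 sabins.
A_after = 180.053 + 31.780 = 211.833 sabins.
Reduction = 10 log₁₀(A_after/A_before) = 10 log₁₀(1.1765) = 0.7 dB.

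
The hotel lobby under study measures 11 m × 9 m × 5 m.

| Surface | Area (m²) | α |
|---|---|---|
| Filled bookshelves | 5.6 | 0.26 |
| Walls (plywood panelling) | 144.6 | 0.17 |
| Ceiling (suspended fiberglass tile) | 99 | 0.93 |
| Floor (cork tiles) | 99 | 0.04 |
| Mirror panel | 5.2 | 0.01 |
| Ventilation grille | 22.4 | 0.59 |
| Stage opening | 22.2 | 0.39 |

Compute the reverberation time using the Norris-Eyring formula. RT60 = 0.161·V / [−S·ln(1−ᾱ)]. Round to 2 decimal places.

0.45 s

S = Σ Sᵢ = 398.0 m².
Absorption A = 5.6·0.26 + 144.6·0.17 + 99·0.93 + 99·0.04 + 5.2·0.01 + 22.4·0.59 + 22.2·0.39 = 143.994 sabins.
ᾱ = 143.994 / 398.0 = 0.3618.
−S·ln(1−ᾱ) = −398.0 × ln(1 − 0.3618) = 178.743.
V = 11 × 9 × 5 = 495 m³.
T = 0.161·V/[−S·ln(1−ᾱ)] = 0.161·495/178.743 = 0.45 s.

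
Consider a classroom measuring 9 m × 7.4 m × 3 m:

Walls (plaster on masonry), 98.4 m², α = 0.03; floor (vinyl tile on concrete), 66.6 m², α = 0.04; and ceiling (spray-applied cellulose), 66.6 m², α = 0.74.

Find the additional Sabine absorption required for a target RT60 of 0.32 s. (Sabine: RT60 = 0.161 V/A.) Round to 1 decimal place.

45.6 sabins

A₁ = Σ Sᵢαᵢ = 98.4×0.03 + 66.6×0.04 + 66.6×0.74 = 54.900 sabins.
For T = 0.32 s, need A₂ = 0.161·V/T = 0.161·199.8/0.32 = 100.524 sabins.
Additional absorption ΔA = 100.524 − 54.900 = 45.6 sabins.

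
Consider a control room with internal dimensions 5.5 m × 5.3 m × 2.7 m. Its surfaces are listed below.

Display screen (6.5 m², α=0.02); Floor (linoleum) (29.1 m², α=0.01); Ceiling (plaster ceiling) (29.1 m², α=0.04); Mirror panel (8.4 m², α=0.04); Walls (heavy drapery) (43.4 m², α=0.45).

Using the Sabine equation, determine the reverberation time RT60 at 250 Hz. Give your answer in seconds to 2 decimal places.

0.59 s

Equivalent absorption area: A = 6.5×0.02 + 29.1×0.01 + 29.1×0.04 + 8.4×0.04 + 43.4×0.45 = 21.451 m².
V = 5.5·5.3·2.7 = 78.705 m³.
Sabine: RT60 = 0.161 × 78.705 / 21.451 = 0.59 s.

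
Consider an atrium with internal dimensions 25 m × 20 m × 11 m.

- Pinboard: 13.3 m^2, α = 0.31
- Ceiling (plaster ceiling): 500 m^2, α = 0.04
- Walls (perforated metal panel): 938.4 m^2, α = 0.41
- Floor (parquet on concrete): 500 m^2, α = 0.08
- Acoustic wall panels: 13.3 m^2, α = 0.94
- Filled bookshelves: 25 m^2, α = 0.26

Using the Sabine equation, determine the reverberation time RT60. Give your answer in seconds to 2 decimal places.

1.89 seconds

A = Σ Sᵢαᵢ = 13.3*0.31 + 500*0.04 + 938.4*0.41 + 500*0.08 + 13.3*0.94 + 25*0.26 = 467.869 sabins.
Volume V = 25 × 20 × 11 = 5500 m³.
RT60 = 0.161 · V / A = 0.161 × 5500 / 467.869 = 1.89 s.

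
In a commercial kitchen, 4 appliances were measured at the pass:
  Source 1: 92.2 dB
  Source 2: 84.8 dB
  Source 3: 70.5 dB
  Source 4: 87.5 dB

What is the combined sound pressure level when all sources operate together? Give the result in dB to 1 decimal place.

Σ 10^(Lᵢ/10) = 2.535e+09.
Combined level = 10 log₁₀(2.535e+09) = 94.0 dB.

94.0 dB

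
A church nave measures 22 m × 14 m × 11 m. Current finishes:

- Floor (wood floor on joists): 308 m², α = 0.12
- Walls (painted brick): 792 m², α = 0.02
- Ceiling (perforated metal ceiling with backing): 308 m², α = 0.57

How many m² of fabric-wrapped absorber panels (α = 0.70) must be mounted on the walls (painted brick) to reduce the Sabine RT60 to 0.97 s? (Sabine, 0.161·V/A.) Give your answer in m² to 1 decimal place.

491.1

Summing Sᵢαᵢ: 36.960 + 15.840 + 175.560 → A₁ = 228.360 sabins.
V = 3388 m³. Target absorption A₂ = 0.161 × 3388 / 0.97 = 562.338 sabins.
Absorption to add: 562.338 − 228.360 = 333.978 sabins.
Net gain per m²: Δα = 0.70 − 0.02 = 0.68.
Area = ΔA/Δα = 333.978/0.68 = 491.1 m².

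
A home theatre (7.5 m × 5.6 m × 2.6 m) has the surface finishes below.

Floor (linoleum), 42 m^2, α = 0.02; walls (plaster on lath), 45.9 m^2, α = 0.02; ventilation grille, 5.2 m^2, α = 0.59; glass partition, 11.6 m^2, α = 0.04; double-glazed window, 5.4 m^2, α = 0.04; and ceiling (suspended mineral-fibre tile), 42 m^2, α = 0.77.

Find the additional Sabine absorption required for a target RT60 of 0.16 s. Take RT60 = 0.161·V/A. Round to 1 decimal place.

Total absorption A₁ = 42·0.02 + 45.9·0.02 + 5.2·0.59 + 11.6·0.04 + 5.4·0.04 + 42·0.77
  = 0.840 + 0.918 + 3.068 + 0.464 + 0.216 + 32.340 = 37.846 m^2 sabins.
Target A₂ = 0.161·109.2/0.16 = 109.883 sabins (V = 109.2 m³).
Additional absorption ΔA = 109.883 − 37.846 = 72.0 sabins.

72.0 sabins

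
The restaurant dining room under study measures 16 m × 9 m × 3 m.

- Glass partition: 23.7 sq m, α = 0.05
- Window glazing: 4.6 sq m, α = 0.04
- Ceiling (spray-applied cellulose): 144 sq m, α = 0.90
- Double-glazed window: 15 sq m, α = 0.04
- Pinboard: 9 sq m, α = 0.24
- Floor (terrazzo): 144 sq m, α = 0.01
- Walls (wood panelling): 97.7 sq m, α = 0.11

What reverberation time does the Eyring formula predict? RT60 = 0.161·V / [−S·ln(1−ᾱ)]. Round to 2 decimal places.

0.39 s

S = Σ Sᵢ = 438.0 sq m.
Absorption A = 23.7×0.05 + 4.6×0.04 + 144×0.90 + 15×0.04 + 9×0.24 + 144×0.01 + 97.7×0.11 = 145.916 sabins.
Mean coefficient ᾱ = A/S = 0.3331.
Eyring denominator: −S ln(1−ᾱ) = 177.440.
V = 16 × 9 × 3 = 432 m³.
RT60 = 0.161 × 432 / 177.440 = 0.39 s.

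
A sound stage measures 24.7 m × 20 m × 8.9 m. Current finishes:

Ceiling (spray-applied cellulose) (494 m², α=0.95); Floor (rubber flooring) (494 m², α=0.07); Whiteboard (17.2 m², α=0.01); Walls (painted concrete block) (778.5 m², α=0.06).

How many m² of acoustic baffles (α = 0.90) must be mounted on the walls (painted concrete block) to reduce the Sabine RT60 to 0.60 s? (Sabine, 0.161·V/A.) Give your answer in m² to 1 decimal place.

748.8

Summing Sᵢαᵢ: 469.300 + 34.580 + 0.172 + 46.710 → A₁ = 550.762 sabins.
Required A₂ = 0.161·4396.6/0.60 = 1179.754 sabins.
Absorption to add: 1179.754 − 550.762 = 628.992 sabins.
Net gain per m²: Δα = 0.90 − 0.06 = 0.84.
Panel area = 628.992 / 0.84 = 748.8 m².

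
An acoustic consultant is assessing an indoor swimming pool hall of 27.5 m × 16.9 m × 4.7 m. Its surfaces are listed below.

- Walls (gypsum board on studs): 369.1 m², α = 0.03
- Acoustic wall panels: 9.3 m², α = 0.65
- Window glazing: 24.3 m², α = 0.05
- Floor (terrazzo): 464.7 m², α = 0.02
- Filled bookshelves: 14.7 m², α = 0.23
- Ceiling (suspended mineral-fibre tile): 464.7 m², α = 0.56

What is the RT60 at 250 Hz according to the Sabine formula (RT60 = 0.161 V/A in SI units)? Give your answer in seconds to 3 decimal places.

1.208 s

Equivalent absorption area: A = 369.1×0.03 + 9.3×0.65 + 24.3×0.05 + 464.7×0.02 + 14.7×0.23 + 464.7×0.56 = 291.240 m².
Room volume: 2184.325 m³.
T = 0.161 V/A = 0.161·2184.325/291.240 = 1.208 s.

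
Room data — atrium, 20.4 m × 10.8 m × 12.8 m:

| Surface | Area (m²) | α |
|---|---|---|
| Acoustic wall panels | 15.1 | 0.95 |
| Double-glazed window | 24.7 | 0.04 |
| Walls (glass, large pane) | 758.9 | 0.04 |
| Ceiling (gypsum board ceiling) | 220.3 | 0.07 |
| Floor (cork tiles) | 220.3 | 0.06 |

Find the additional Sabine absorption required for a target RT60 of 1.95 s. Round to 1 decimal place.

Equivalent absorption area: A₁ = 15.1·0.95 + 24.7·0.04 + 758.9·0.04 + 220.3·0.07 + 220.3·0.06 = 74.328 m².
V = 2820.096 m³. Required absorption A₂ = 0.161 × 2820.096 / 1.95 = 232.839 sabins.
ΔA = A₂ − A₁ = 232.839 − 74.328 = 158.5 sabins.

158.5 sabins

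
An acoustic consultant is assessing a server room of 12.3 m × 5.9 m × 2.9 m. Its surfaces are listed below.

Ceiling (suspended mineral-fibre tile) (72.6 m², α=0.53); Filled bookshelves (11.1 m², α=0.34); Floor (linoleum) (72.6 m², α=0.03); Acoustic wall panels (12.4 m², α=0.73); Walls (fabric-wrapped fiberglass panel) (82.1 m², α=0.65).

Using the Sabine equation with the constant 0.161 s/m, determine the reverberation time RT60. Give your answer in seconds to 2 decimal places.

0.32 seconds

Equivalent absorption area: A = 72.6·0.53 + 11.1·0.34 + 72.6·0.03 + 12.4·0.73 + 82.1·0.65 = 106.847 m².
Room volume: 210.453 m³.
T = 0.161 V/A = 0.161·210.453/106.847 = 0.32 s.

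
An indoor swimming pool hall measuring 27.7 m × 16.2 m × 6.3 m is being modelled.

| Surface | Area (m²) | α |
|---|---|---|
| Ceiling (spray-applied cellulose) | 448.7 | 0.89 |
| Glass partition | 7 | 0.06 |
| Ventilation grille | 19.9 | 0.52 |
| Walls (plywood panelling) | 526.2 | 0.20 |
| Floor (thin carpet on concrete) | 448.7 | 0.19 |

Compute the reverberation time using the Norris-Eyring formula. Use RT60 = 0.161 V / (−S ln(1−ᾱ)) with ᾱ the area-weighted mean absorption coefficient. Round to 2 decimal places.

S = Σ Sᵢ = 1450.5 m².
Absorption A = 448.7×0.89 + 7×0.06 + 19.9×0.52 + 526.2×0.20 + 448.7×0.19 = 600.604 sabins.
ᾱ = 600.604 / 1450.5 = 0.4141.
Eyring denominator: −S ln(1−ᾱ) = 775.446.
V = 27.7 × 16.2 × 6.3 = 2827.062 m³.
T = 0.161·V/[−S·ln(1−ᾱ)] = 0.161·2827.062/775.446 = 0.59 s.

0.59 seconds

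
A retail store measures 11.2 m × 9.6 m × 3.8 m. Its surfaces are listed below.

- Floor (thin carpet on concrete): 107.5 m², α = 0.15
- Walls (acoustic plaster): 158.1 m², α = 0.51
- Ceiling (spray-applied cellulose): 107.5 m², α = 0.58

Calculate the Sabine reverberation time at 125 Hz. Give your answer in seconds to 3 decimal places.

0.413 seconds

Equivalent absorption area: A = 107.5·0.15 + 158.1·0.51 + 107.5·0.58 = 159.106 m².
V = 11.2·9.6·3.8 = 408.576 m³.
Sabine: RT60 = 0.161 × 408.576 / 159.106 = 0.413 s.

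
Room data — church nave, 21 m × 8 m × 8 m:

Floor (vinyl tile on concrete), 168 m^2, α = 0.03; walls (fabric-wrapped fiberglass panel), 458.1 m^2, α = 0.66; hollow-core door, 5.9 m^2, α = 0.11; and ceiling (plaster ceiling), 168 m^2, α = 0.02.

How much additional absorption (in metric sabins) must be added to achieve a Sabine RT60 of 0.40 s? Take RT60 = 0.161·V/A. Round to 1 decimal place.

229.6 sabins

Total absorption A₁ = 168×0.03 + 458.1×0.66 + 5.9×0.11 + 168×0.02
  = 5.040 + 302.346 + 0.649 + 3.360 = 311.395 m^2 sabins.
Target A₂ = 0.161·1344/0.40 = 540.960 sabins (V = 1344 m³).
ΔA = A₂ − A₁ = 540.960 − 311.395 = 229.6 sabins.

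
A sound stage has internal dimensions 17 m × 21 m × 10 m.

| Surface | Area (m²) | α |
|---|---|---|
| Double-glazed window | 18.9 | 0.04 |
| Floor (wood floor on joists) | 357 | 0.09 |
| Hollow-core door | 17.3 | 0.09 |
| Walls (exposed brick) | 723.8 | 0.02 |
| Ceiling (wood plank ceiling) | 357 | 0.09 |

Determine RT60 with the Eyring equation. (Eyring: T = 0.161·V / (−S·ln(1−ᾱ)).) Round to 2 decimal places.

6.89 s

Total surface area S = 18.9 + 357 + 17.3 + 723.8 + 357 = 1474.0 m².
Absorption A = 18.9×0.04 + 357×0.09 + 17.3×0.09 + 723.8×0.02 + 357×0.09 = 81.049 sabins.
Mean coefficient ᾱ = A/S = 0.0550.
Eyring denominator: −S ln(1−ᾱ) = 83.385.
V = 17 × 21 × 10 = 3570 m³.
RT60 = 0.161 × 3570 / 83.385 = 6.89 s.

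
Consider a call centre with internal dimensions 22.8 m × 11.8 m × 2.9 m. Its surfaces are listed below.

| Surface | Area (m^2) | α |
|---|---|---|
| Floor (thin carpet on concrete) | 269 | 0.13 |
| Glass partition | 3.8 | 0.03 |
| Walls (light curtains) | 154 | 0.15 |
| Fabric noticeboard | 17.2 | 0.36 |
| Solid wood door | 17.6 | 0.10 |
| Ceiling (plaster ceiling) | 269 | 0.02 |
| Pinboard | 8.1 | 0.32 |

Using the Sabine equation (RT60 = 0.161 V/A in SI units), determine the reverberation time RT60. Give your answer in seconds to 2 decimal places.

Total absorption A = 269×0.13 + 3.8×0.03 + 154×0.15 + 17.2×0.36 + 17.6×0.10 + 269×0.02 + 8.1×0.32
  = 34.970 + 0.114 + 23.100 + 6.192 + 1.760 + 5.380 + 2.592 = 74.108 m^2 sabins.
Volume V = 22.8 × 11.8 × 2.9 = 780.216 m³.
Sabine: RT60 = 0.161 × 780.216 / 74.108 = 1.70 s.

1.70 s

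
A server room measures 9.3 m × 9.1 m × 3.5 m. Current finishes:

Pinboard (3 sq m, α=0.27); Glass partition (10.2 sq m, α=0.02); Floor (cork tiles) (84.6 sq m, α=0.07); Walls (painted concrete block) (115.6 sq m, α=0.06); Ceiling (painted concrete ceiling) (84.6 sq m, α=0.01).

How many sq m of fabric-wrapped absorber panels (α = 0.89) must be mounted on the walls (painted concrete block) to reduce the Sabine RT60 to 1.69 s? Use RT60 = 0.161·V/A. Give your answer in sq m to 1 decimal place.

A₁ = Σ Sᵢαᵢ = 3*0.27 + 10.2*0.02 + 84.6*0.07 + 115.6*0.06 + 84.6*0.01 = 14.718 sabins.
Required A₂ = 0.161·296.205/1.69 = 28.218 sabins.
ΔA needed = 28.218 − 14.718 = 13.500 sabins.
Each sq m of panel replacing the walls (painted concrete block) adds (0.89 − 0.06) = 0.83 sabins.
Area = ΔA/Δα = 13.500/0.83 = 16.3 sq m.

16.3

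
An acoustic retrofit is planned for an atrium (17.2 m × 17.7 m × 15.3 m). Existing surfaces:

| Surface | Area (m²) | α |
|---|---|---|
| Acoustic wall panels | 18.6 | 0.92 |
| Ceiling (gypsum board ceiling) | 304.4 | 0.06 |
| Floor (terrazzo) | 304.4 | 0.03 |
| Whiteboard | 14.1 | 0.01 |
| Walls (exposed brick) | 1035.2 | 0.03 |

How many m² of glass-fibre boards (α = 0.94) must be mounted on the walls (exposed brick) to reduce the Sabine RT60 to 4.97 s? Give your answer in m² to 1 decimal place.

82.6

A₁ = Σ Sᵢαᵢ = 18.6*0.92 + 304.4*0.06 + 304.4*0.03 + 14.1*0.01 + 1035.2*0.03 = 75.705 sabins.
Required A₂ = 0.161·4657.932/4.97 = 150.891 sabins.
ΔA needed = 150.891 − 75.705 = 75.186 sabins.
Each m² of panel replacing the walls (exposed brick) adds (0.94 − 0.03) = 0.91 sabins.
Panel area = 75.186 / 0.91 = 82.6 m².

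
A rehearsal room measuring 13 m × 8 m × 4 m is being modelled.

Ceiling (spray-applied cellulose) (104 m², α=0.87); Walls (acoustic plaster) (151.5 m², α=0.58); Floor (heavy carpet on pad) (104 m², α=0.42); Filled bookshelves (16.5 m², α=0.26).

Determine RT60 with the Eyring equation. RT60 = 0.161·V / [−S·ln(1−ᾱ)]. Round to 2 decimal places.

Total surface area S = 104 + 151.5 + 104 + 16.5 = 376.0 m².
Absorption A = 104×0.87 + 151.5×0.58 + 104×0.42 + 16.5×0.26 = 226.320 sabins.
ᾱ = 226.320 / 376.0 = 0.6019.
−S·ln(1−ᾱ) = −376.0 × ln(1 − 0.6019) = 346.316.
V = 13 × 8 × 4 = 416 m³.
T = 0.161·V/[−S·ln(1−ᾱ)] = 0.161·416/346.316 = 0.19 s.

0.19 sec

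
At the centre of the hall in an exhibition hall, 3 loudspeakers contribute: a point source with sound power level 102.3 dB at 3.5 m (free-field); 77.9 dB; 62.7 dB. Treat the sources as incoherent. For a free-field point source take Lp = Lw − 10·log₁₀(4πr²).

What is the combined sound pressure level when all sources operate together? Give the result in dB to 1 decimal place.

82.4 dB

Source at 3.5 m: Lp = 102.3 − 10·log₁₀(4π·3.5²) = 102.3 − 10·log₁₀(153.938) = 80.4 dB.
Σ 10^(Lᵢ/10) = 1.732e+08.
L_total = 10·log₁₀(1.732e+08) = 82.4 dB.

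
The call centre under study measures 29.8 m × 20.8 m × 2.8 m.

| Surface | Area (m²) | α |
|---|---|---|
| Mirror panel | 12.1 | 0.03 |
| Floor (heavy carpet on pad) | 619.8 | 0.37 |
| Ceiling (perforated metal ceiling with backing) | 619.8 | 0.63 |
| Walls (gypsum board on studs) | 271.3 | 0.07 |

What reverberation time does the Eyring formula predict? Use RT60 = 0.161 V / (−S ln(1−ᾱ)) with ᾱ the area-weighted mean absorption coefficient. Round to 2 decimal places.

S = Σ Sᵢ = 1523.0 m².
Σ(Sᵢαᵢ) = 12.1·0.03 + 619.8·0.37 + 619.8·0.63 + 271.3·0.07 = 639.154.
Mean coefficient ᾱ = A/S = 0.4197.
−S·ln(1−ᾱ) = −1523.0 × ln(1 − 0.4197) = 828.832.
V = 29.8 × 20.8 × 2.8 = 1735.552 m³.
T = 0.161·V/[−S·ln(1−ᾱ)] = 0.161·1735.552/828.832 = 0.34 s.

0.34 sec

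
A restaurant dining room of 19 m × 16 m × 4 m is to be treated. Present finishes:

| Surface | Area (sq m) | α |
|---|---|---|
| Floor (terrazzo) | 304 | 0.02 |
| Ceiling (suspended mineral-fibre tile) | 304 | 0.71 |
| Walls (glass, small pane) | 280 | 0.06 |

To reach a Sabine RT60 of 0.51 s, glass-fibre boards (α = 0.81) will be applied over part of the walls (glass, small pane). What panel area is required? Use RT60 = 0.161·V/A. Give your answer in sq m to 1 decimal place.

Total absorption A₁ = 304*0.02 + 304*0.71 + 280*0.06
  = 6.080 + 215.840 + 16.800 = 238.720 sq m sabins.
Required A₂ = 0.161·1216/0.51 = 383.875 sabins.
Absorption to add: 383.875 − 238.720 = 145.155 sabins.
Net gain per sq m: Δα = 0.81 − 0.06 = 0.75.
Panel area = 145.155 / 0.75 = 193.5 sq m.

193.5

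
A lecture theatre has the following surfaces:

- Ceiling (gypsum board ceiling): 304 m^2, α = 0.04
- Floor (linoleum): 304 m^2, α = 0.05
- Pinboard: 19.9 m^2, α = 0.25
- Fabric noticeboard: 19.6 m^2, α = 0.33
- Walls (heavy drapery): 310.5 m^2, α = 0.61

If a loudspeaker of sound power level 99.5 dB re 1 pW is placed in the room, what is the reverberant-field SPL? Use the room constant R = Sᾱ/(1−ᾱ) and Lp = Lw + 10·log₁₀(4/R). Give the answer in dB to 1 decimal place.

80.8 dB

Σ(Sᵢαᵢ) = 304·0.04 + 304·0.05 + 19.9·0.25 + 19.6·0.33 + 310.5·0.61 = 228.208; total area S = 958.0 m^2.
ᾱ = 228.208/958.0 = 0.2382; R = Sᾱ/(1−ᾱ) = 228.208/(1−0.2382) = 299.564 m^2.
Lp = Lw + 10 log₁₀(4/R) = 99.5 -18.74 = 80.8 dB.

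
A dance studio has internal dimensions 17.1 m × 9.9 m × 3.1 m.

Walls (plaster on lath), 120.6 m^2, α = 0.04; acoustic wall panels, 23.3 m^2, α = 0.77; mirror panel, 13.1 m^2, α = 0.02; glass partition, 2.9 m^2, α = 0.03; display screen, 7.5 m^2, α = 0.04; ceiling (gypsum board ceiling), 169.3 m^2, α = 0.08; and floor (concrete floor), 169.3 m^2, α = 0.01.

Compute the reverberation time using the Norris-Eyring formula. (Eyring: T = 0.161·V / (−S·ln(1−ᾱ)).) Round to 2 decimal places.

Total surface area S = 120.6 + 23.3 + 13.1 + 2.9 + 7.5 + 169.3 + 169.3 = 506.0 m^2.
Σ(Sᵢαᵢ) = 120.6×0.04 + 23.3×0.77 + 13.1×0.02 + 2.9×0.03 + 7.5×0.04 + 169.3×0.08 + 169.3×0.01 = 38.651.
Mean coefficient ᾱ = A/S = 0.0764.
−S·ln(1−ᾱ) = −506.0 × ln(1 − 0.0764) = 40.215.
V = 17.1 × 9.9 × 3.1 = 524.799 m³.
T = 0.161·V/[−S·ln(1−ᾱ)] = 0.161·524.799/40.215 = 2.10 s.

2.10 sec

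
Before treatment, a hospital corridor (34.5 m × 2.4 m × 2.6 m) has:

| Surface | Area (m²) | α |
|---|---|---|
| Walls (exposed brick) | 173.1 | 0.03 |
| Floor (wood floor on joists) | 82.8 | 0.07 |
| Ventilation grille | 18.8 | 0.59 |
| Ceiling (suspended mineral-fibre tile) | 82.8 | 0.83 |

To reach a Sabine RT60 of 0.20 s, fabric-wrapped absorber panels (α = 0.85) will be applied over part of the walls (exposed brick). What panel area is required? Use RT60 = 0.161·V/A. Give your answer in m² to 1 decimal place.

Summing Sᵢαᵢ: 5.193 + 5.796 + 11.092 + 68.724 → A₁ = 90.805 sabins.
Required A₂ = 0.161·215.28/0.20 = 173.300 sabins.
Absorption to add: 173.300 − 90.805 = 82.495 sabins.
Each m² of panel replacing the walls (exposed brick) adds (0.85 − 0.03) = 0.82 sabins.
Area = ΔA/Δα = 82.495/0.82 = 100.6 m².

100.6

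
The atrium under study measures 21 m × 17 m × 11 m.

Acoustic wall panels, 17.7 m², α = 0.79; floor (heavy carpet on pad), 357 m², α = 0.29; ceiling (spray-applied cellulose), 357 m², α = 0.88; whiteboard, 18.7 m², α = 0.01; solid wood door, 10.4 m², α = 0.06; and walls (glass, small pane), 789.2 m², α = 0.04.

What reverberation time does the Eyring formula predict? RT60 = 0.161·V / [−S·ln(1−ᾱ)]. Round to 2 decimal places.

S = Σ Sᵢ = 1550.0 m².
Absorption A = 17.7·0.79 + 357·0.29 + 357·0.88 + 18.7·0.01 + 10.4·0.06 + 789.2·0.04 = 464.052 sabins.
Mean coefficient ᾱ = A/S = 0.2994.
Eyring denominator: −S ln(1−ᾱ) = 551.518.
V = 21 × 17 × 11 = 3927 m³.
T = 0.161·V/[−S·ln(1−ᾱ)] = 0.161·3927/551.518 = 1.15 s.

1.15 s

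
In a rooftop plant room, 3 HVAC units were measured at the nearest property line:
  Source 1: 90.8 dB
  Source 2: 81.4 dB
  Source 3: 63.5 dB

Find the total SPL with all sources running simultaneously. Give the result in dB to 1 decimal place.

91.3 dB

Sum in the linear (power) domain: Σ 10^(Lᵢ/10) = 10^(90.8/10) + 10^(81.4/10) + 10^(63.5/10) = 1.343e+09.
L_total = 10·log₁₀(1.343e+09) = 91.3 dB.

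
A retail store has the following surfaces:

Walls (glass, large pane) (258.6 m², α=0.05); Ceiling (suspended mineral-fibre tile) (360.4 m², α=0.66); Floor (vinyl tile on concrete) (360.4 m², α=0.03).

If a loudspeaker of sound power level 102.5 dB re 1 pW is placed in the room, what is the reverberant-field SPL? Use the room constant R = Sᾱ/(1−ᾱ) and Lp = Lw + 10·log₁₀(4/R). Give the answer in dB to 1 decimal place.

83.0 dB

A = 261.606 sabins; S = 979.4 m².
ᾱ = 0.2671, so room constant R = A/(1−ᾱ) = 356.946 m².
Lp = 102.5 + 10·log₁₀(4/356.946) = 102.5 + (-19.51) = 83.0 dB.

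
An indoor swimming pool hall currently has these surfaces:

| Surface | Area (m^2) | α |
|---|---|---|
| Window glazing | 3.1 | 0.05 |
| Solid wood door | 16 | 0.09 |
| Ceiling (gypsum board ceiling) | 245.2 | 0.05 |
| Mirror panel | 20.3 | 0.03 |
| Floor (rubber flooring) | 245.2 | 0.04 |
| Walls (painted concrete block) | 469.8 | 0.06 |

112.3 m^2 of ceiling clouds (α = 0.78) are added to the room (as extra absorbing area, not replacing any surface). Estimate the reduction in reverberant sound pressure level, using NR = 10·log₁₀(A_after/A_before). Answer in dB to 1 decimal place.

A_before = Σ Sᵢαᵢ = 3.1*0.05 + 16*0.09 + 245.2*0.05 + 20.3*0.03 + 245.2*0.04 + 469.8*0.06 = 52.460 sabins.
Treatment contributes 112.3·0.78 = 87.594 sabins.
A_after = 52.460 + 87.594 = 140.054 sabins.
Reduction = 10 log₁₀(A_after/A_before) = 10 log₁₀(2.6697) = 4.3 dB.

4.3 dB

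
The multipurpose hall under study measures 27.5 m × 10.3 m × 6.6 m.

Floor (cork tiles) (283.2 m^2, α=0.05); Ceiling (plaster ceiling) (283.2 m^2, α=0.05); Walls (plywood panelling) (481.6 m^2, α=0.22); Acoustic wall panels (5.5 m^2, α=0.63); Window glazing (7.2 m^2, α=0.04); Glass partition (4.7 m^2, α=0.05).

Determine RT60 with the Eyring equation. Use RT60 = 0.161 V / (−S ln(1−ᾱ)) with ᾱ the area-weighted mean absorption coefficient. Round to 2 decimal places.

2.03 sec

S = Σ Sᵢ = 1065.4 m^2.
Σ(Sᵢαᵢ) = 283.2·0.05 + 283.2·0.05 + 481.6·0.22 + 5.5·0.63 + 7.2·0.04 + 4.7·0.05 = 138.260.
Mean coefficient ᾱ = A/S = 0.1298.
Eyring denominator: −S ln(1−ᾱ) = 148.125.
V = 27.5 × 10.3 × 6.6 = 1869.45 m³.
T = 0.161·V/[−S·ln(1−ᾱ)] = 0.161·1869.45/148.125 = 2.03 s.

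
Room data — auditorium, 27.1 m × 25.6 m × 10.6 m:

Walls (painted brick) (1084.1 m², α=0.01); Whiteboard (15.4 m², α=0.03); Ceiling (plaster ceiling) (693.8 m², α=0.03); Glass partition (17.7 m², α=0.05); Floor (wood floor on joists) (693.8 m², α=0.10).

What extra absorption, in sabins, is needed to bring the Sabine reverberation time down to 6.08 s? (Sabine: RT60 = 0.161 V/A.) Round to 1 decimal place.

92.4 sabins

Summing Sᵢαᵢ: 10.841 + 0.462 + 20.814 + 0.885 + 69.380 → A₁ = 102.382 sabins.
Target A₂ = 0.161·7353.856/6.08 = 194.732 sabins (V = 7353.856 m³).
ΔA = A₂ − A₁ = 194.732 − 102.382 = 92.4 sabins.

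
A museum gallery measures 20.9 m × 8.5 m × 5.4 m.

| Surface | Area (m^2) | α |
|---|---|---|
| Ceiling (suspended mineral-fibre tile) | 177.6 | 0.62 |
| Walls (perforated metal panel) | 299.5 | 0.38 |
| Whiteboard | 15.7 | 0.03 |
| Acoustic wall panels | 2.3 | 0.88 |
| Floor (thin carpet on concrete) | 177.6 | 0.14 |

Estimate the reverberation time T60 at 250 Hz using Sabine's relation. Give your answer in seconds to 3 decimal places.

0.615 sec

Equivalent absorption area: A = 177.6×0.62 + 299.5×0.38 + 15.7×0.03 + 2.3×0.88 + 177.6×0.14 = 251.281 m^2.
Room volume: 959.31 m³.
T = 0.161 V/A = 0.161·959.31/251.281 = 0.615 s.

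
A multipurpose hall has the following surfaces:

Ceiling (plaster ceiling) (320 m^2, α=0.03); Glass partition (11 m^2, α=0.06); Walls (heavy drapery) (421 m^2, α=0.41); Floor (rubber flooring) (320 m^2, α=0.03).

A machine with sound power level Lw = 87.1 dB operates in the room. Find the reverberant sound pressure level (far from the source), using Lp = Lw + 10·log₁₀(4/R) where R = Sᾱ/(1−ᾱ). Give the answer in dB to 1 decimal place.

69.4 dB

Σ(Sᵢαᵢ) = 320·0.03 + 11·0.06 + 421·0.41 + 320·0.03 = 192.470; total area S = 1072.0 m^2.
ᾱ = 192.470/1072.0 = 0.1795; R = Sᾱ/(1−ᾱ) = 192.470/(1−0.1795) = 234.576 m^2.
Lp = 87.1 + 10·log₁₀(4/234.576) = 87.1 + (-17.68) = 69.4 dB.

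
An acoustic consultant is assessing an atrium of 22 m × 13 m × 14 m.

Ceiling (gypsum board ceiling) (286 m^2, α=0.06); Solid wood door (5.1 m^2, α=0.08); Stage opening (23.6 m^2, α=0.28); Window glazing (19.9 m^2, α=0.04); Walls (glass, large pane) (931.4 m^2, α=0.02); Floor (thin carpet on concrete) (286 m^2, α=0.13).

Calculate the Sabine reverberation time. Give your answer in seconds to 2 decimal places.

7.98 sec

Equivalent absorption area: A = 286×0.06 + 5.1×0.08 + 23.6×0.28 + 19.9×0.04 + 931.4×0.02 + 286×0.13 = 80.780 m^2.
V = 22·13·14 = 4004 m³.
T = 0.161 V/A = 0.161·4004/80.780 = 7.98 s.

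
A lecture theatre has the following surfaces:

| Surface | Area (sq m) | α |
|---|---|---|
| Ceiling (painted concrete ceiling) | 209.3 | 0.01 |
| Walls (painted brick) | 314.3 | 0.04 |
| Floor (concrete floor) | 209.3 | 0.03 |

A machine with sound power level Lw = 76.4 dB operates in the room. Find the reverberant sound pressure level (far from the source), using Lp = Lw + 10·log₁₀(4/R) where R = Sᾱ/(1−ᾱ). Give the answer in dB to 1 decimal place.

Σ(Sᵢαᵢ) = 209.3×0.01 + 314.3×0.04 + 209.3×0.03 = 20.944; total area S = 732.9 sq m.
ᾱ = 0.0286, so room constant R = A/(1−ᾱ) = 21.561 sq m.
Lp = Lw + 10 log₁₀(4/R) = 76.4 -7.32 = 69.1 dB.

69.1 dB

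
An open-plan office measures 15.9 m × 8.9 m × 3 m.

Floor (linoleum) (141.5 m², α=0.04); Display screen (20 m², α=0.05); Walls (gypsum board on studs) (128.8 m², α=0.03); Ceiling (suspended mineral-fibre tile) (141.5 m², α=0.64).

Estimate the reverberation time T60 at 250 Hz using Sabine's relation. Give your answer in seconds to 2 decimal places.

Total absorption A = 141.5*0.04 + 20*0.05 + 128.8*0.03 + 141.5*0.64
  = 5.660 + 1.000 + 3.864 + 90.560 = 101.084 m² sabins.
Volume V = 15.9 × 8.9 × 3 = 424.53 m³.
RT60 = 0.161 · V / A = 0.161 × 424.53 / 101.084 = 0.68 s.

0.68 s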